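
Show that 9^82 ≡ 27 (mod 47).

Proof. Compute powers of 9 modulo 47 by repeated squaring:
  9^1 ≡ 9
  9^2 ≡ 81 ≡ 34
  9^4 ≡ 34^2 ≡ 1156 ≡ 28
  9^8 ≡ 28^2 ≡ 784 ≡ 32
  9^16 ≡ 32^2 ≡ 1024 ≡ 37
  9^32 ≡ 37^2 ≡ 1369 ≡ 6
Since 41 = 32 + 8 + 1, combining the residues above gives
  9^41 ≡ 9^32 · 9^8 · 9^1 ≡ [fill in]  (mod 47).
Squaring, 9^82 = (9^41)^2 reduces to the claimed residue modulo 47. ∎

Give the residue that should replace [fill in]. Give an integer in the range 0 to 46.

36

9^32 · 9^8 · 9^1 ≡ 6 · 32 · 9 = 1728.
1728 mod 47 = 36, so 9^41 ≡ 36 (mod 47).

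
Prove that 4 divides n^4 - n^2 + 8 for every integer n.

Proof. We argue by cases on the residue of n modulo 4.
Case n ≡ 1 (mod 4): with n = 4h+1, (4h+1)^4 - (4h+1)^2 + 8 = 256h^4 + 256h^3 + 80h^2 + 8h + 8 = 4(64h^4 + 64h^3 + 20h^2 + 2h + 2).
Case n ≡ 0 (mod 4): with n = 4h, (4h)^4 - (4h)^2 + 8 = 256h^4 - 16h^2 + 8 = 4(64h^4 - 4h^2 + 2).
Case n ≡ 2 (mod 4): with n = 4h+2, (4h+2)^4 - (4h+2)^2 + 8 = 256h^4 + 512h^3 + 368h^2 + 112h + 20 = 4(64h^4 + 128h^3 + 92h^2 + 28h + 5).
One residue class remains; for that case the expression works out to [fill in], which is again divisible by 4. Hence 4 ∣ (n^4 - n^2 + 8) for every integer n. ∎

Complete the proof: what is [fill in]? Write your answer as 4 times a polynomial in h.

The residues treated are {1, 0, 2}, so the missing case is n ≡ 3 (mod 4); write n = 4h+3.
Then (4h+3)^4 - (4h+3)^2 + 8 = 256h^4 + 768h^3 + 848h^2 + 408h + 80 = 4(64h^4 + 192h^3 + 212h^2 + 102h + 20).

4(64h^4 + 192h^3 + 212h^2 + 102h + 20)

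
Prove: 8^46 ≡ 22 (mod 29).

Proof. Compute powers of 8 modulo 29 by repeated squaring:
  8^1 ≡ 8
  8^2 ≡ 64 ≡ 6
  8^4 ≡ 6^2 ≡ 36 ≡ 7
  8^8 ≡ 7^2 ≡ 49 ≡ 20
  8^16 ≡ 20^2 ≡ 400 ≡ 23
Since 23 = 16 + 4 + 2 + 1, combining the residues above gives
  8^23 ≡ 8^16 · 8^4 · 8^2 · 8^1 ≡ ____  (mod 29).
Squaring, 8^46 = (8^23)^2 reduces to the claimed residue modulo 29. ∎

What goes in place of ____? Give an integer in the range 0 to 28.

14

8^16 · 8^4 · 8^2 · 8^1 ≡ 23 · 7 · 6 · 8 = 7728.
7728 mod 29 = 14, so 8^23 ≡ 14 (mod 29).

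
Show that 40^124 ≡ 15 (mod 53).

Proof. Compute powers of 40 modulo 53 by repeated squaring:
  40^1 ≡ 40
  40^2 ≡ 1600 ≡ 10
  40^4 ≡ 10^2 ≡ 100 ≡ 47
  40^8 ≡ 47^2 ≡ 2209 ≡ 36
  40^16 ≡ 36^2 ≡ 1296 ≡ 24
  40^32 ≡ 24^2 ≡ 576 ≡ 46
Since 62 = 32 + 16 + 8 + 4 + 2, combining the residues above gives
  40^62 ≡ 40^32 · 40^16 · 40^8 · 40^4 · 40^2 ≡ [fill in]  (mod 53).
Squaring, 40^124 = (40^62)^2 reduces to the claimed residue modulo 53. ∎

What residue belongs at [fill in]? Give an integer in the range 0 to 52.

Multiply the listed residues: 46 · 24 · 36 · 47 · 10 = 1104 → 39744 → 1867968 → 18679680.
Reducing modulo 53: 18679680 = 352446·53 + 42, so 40^62 ≡ 42.

42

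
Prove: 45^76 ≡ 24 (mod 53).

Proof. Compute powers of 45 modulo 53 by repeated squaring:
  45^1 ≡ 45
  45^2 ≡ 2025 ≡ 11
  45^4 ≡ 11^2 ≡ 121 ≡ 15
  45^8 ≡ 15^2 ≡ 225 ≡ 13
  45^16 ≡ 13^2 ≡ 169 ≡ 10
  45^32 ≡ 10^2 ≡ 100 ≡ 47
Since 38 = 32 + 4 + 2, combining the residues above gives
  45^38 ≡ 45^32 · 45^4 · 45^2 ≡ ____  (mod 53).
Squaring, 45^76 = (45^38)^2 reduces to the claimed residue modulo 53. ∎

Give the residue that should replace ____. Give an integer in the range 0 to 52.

17

Multiply the listed residues: 47 · 15 · 11 = 705 → 7755.
Reducing modulo 53: 7755 = 146·53 + 17, so 45^38 ≡ 17.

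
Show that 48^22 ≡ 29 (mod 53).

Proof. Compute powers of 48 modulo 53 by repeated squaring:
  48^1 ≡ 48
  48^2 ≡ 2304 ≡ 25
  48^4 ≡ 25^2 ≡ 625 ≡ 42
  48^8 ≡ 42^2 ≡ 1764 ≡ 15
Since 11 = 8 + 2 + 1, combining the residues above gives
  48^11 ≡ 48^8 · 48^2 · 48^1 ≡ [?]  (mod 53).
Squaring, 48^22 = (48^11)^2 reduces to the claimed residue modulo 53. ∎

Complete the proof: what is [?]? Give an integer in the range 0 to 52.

33

48^8 · 48^2 · 48^1 ≡ 15 · 25 · 48 = 18000.
18000 mod 53 = 33, so 48^11 ≡ 33 (mod 53).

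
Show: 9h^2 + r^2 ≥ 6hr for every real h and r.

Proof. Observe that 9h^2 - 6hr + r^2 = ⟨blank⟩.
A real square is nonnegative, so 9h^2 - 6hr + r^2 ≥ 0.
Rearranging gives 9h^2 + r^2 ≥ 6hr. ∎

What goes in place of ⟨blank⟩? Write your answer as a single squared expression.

(3h - r)^2

9h^2 - 6hr + r^2 is a perfect-square trinomial: the outer terms are (3h)^2 and (r)^2, and the cross term is -2·3h·r.
So 9h^2 - 6hr + r^2 = (3h - r)^2 ≥ 0.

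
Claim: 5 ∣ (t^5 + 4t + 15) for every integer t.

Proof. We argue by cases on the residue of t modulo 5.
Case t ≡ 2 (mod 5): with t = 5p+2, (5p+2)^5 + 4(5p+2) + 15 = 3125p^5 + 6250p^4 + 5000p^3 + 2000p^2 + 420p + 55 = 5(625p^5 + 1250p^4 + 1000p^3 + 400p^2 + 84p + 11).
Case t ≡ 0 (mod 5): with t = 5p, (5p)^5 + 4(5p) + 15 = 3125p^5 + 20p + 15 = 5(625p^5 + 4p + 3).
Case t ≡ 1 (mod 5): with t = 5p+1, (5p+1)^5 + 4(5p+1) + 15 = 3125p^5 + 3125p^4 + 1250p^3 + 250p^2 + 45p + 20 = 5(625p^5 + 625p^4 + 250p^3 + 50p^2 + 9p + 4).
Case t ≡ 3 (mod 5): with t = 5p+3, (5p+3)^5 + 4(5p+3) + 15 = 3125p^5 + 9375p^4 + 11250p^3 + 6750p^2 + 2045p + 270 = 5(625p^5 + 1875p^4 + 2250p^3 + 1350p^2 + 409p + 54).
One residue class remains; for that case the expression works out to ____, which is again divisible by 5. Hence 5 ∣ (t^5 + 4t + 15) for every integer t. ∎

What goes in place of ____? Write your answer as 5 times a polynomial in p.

The residues treated are {2, 0, 1, 3}, so the missing case is t ≡ 4 (mod 5); write t = 5p+4.
Then (5p+4)^5 + 4(5p+4) + 15 = 3125p^5 + 12500p^4 + 20000p^3 + 16000p^2 + 6420p + 1055 = 5(625p^5 + 2500p^4 + 4000p^3 + 3200p^2 + 1284p + 211).

5(625p^5 + 2500p^4 + 4000p^3 + 3200p^2 + 1284p + 211)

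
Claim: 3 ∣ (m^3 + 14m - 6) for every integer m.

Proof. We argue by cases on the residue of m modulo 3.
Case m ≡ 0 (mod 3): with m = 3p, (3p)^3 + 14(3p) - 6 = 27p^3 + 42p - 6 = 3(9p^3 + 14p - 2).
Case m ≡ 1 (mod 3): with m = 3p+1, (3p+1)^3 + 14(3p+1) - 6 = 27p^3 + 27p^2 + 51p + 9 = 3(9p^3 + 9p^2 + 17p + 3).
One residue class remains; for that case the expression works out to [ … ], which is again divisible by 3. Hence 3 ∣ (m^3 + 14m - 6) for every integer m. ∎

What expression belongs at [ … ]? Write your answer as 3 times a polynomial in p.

3(9p^3 + 18p^2 + 26p + 10)

The residues treated are {0, 1}, so the missing case is m ≡ 2 (mod 3); write m = 3p+2.
Then (3p+2)^3 + 14(3p+2) - 6 = 27p^3 + 54p^2 + 78p + 30 = 3(9p^3 + 18p^2 + 26p + 10).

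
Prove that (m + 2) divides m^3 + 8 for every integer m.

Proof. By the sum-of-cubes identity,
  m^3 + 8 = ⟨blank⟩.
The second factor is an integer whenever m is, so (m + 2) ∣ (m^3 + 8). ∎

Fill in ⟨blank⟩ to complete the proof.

a^3 + b^3 = (a + b)(a^2 - ab + b^2). With a = m, b = 2:
m^3 + 8 = (m + 2)(m^2 - 2m + 4).

(m + 2)(m^2 - 2m + 4)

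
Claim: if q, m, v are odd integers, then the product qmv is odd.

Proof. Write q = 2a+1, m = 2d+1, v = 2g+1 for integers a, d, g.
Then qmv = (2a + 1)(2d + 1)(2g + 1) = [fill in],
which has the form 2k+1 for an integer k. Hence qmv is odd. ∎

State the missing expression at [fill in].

(2a + 1)(2d + 1)(2g + 1) = 8adg + 4ad + 4ag + 2a + 4dg + 2d + 2g + 1
= 2(4adg + 2ad + 2ag + a + 2dg + d + g) + 1.
Since 4adg + 2ad + 2ag + a + 2dg + d + g is an integer, the product is of the form 2k+1 for an integer k.

2(4adg + 2ad + 2ag + a + 2dg + d + g) + 1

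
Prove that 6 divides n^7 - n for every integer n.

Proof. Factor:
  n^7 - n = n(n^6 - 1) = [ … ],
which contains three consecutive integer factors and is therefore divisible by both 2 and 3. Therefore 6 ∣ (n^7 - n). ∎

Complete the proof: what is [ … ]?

n^6 - 1 = (n^2 - 1)(n^4 + n^2 + 1), and n^2 - 1 = (n-1)(n+1).
So n(n^6 - 1) = (n - 1)n(n + 1)(n^4 + n^2 + 1).

(n - 1)n(n + 1)(n^4 + n^2 + 1)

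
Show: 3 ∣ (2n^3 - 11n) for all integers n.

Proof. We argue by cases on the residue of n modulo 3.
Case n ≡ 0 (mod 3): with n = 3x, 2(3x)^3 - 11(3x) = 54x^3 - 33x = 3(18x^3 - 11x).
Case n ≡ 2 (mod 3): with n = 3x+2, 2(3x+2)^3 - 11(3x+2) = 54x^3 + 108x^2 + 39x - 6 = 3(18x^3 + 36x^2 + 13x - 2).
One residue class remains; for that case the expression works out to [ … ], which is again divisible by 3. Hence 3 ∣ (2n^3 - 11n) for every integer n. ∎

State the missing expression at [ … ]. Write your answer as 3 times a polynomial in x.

3(18x^3 + 18x^2 - 5x - 3)

The residues treated are {0, 2}, so the missing case is n ≡ 1 (mod 3); write n = 3x+1.
Then 2(3x+1)^3 - 11(3x+1) = 54x^3 + 54x^2 - 15x - 9 = 3(18x^3 + 18x^2 - 5x - 3).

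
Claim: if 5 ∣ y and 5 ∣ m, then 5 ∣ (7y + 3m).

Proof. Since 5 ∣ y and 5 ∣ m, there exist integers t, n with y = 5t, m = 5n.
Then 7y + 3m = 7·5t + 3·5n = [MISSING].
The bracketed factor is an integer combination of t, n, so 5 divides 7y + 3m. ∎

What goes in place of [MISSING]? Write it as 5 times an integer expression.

Pull the common 5 out of every term: 7·5t + 3·5n = 5(3n + 7t).
3n + 7t is an integer, which exhibits the divisibility.

5(3n + 7t)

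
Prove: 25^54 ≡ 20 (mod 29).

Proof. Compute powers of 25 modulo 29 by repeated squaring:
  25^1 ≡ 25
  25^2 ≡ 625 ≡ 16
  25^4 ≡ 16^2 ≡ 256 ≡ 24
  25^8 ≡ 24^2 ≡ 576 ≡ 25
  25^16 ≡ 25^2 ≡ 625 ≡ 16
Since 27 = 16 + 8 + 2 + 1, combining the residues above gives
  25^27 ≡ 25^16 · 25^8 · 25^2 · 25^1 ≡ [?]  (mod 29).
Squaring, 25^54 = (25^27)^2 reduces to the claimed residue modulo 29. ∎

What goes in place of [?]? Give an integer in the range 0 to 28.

Multiply the listed residues: 16 · 25 · 16 · 25 = 400 → 6400 → 160000.
Reducing modulo 29: 160000 = 5517·29 + 7, so 25^27 ≡ 7.

7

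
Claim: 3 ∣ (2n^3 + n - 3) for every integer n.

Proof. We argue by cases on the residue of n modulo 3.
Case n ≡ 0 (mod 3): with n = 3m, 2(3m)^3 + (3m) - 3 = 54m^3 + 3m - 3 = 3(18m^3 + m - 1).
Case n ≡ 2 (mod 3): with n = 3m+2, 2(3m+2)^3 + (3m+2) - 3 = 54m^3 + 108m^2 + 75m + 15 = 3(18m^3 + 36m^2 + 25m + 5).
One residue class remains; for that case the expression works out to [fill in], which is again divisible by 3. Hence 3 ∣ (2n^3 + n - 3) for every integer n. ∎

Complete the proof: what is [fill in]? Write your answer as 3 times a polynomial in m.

3(18m^3 + 18m^2 + 7m)

Only n ≡ 1 (mod 3) is unaccounted for. Put n = 3m+1:
2(3m+1)^3 + (3m+1) - 3 expands to 54m^3 + 54m^2 + 21m,
and factoring out 3 leaves 3(18m^3 + 18m^2 + 7m).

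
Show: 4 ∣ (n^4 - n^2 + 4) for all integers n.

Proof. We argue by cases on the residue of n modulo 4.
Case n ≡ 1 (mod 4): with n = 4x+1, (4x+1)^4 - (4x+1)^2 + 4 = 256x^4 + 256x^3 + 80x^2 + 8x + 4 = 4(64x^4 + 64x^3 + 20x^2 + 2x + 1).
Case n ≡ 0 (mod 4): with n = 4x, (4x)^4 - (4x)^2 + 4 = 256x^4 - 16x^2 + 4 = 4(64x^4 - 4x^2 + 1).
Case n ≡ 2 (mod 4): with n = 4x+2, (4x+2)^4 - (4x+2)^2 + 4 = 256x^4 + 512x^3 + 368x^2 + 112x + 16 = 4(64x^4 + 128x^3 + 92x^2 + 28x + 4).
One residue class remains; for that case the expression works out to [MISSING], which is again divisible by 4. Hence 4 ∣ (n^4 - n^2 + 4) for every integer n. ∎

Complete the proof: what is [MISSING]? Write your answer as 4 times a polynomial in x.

4(64x^4 + 192x^3 + 212x^2 + 102x + 19)

Only n ≡ 3 (mod 4) is unaccounted for. Put n = 4x+3:
(4x+3)^4 - (4x+3)^2 + 4 expands to 256x^4 + 768x^3 + 848x^2 + 408x + 76,
and factoring out 4 leaves 4(64x^4 + 192x^3 + 212x^2 + 102x + 19).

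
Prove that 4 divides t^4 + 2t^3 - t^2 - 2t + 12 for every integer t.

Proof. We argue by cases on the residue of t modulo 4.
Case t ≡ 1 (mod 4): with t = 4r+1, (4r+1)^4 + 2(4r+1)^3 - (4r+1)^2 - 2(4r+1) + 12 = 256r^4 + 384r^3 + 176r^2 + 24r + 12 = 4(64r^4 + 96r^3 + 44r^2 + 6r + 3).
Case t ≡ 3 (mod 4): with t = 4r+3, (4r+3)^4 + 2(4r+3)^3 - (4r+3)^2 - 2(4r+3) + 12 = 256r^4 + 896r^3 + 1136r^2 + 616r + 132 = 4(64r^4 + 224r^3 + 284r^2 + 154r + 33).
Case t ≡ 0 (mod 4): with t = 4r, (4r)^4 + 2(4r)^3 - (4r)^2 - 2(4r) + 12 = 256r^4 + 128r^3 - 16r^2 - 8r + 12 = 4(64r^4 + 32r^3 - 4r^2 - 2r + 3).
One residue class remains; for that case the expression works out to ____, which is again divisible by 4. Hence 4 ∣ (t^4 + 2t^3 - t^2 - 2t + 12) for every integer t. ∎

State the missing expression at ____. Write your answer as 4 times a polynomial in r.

4(64r^4 + 160r^3 + 140r^2 + 50r + 9)

The residues treated are {1, 3, 0}, so the missing case is t ≡ 2 (mod 4); write t = 4r+2.
Then (4r+2)^4 + 2(4r+2)^3 - (4r+2)^2 - 2(4r+2) + 12 = 256r^4 + 640r^3 + 560r^2 + 200r + 36 = 4(64r^4 + 160r^3 + 140r^2 + 50r + 9).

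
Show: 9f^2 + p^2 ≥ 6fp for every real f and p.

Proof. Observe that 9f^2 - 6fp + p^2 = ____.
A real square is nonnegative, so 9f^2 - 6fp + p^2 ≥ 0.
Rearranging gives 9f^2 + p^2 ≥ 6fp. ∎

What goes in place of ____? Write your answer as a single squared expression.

9f^2 - 6fp + p^2 is a perfect-square trinomial: the outer terms are (3f)^2 and (p)^2, and the cross term is -2·3f·p.
So 9f^2 - 6fp + p^2 = (3f - p)^2 ≥ 0.

(3f - p)^2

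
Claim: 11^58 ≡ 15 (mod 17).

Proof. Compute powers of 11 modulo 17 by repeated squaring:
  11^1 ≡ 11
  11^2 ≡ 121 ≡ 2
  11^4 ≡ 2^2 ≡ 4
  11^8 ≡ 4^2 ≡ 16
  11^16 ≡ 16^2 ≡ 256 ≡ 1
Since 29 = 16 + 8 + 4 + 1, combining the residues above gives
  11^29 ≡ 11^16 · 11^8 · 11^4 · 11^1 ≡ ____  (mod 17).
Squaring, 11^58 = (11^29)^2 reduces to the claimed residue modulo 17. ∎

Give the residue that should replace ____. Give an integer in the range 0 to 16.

7

11^16 · 11^8 · 11^4 · 11^1 ≡ 1 · 16 · 4 · 11 = 704.
704 mod 17 = 7, so 11^29 ≡ 7 (mod 17).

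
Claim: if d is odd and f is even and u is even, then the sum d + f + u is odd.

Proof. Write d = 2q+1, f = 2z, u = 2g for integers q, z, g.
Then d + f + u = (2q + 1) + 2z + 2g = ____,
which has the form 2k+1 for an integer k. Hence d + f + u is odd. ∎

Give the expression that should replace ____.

2(g + q + z) + 1

(2q + 1) + 2z + 2g = 2g + 2q + 2z + 1
= 2(g + q + z) + 1.
Since g + q + z is an integer, the sum is of the form 2k+1 for an integer k.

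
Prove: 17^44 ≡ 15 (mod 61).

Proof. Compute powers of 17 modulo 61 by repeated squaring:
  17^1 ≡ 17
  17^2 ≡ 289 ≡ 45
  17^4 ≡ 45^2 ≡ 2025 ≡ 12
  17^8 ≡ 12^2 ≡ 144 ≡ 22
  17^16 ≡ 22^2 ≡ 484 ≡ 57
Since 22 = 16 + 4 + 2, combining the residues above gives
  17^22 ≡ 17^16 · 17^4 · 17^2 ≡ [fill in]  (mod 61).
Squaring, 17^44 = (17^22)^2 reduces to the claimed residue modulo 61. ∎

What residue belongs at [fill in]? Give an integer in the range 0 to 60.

36

17^16 · 17^4 · 17^2 ≡ 57 · 12 · 45 = 30780.
30780 mod 61 = 36, so 17^22 ≡ 36 (mod 61).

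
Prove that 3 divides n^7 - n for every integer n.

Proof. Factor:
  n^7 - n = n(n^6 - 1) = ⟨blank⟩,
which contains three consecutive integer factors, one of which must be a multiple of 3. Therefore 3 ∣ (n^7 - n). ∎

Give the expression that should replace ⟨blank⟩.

(n - 1)n(n + 1)(n^4 + n^2 + 1)

n^6 - 1 = (n^2 - 1)(n^4 + n^2 + 1), and n^2 - 1 = (n-1)(n+1).
So n(n^6 - 1) = (n - 1)n(n + 1)(n^4 + n^2 + 1).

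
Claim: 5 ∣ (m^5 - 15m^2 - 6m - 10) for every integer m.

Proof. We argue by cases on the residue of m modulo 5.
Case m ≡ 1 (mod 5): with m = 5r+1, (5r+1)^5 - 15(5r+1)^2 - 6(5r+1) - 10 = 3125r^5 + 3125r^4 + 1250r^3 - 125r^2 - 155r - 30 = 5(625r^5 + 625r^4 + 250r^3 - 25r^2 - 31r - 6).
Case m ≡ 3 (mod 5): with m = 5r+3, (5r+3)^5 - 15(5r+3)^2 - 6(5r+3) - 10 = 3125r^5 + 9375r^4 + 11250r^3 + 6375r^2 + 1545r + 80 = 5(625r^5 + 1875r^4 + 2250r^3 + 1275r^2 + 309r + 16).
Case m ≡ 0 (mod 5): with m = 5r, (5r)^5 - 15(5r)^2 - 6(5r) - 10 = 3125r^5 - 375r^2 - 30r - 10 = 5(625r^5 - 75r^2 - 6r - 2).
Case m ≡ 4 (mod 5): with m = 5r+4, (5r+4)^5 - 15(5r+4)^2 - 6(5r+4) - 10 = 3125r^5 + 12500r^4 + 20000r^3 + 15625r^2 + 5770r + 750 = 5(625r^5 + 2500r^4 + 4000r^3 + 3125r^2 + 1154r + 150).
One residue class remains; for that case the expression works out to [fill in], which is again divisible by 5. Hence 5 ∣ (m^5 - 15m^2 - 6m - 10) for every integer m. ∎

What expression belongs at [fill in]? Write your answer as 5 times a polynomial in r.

5(625r^5 + 1250r^4 + 1000r^3 + 325r^2 + 14r - 10)

The residues treated are {1, 3, 0, 4}, so the missing case is m ≡ 2 (mod 5); write m = 5r+2.
Then (5r+2)^5 - 15(5r+2)^2 - 6(5r+2) - 10 = 3125r^5 + 6250r^4 + 5000r^3 + 1625r^2 + 70r - 50 = 5(625r^5 + 1250r^4 + 1000r^3 + 325r^2 + 14r - 10).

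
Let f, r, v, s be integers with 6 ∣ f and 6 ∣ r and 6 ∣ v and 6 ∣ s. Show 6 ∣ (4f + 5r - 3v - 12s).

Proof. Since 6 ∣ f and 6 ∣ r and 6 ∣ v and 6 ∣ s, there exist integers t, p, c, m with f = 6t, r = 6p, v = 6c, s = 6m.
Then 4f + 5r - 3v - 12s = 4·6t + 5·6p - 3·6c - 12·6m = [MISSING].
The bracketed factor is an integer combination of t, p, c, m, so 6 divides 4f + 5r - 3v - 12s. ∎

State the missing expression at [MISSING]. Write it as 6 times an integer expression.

6(-3c - 12m + 5p + 4t)

Each term has a factor of 6: 4·6t + 5·6p - 3·6c - 12·6m = 6·(-3c - 12m + 5p + 4t).
Since -3c - 12m + 5p + 4t is an integer, 6 ∣ (4f + 5r - 3v - 12s).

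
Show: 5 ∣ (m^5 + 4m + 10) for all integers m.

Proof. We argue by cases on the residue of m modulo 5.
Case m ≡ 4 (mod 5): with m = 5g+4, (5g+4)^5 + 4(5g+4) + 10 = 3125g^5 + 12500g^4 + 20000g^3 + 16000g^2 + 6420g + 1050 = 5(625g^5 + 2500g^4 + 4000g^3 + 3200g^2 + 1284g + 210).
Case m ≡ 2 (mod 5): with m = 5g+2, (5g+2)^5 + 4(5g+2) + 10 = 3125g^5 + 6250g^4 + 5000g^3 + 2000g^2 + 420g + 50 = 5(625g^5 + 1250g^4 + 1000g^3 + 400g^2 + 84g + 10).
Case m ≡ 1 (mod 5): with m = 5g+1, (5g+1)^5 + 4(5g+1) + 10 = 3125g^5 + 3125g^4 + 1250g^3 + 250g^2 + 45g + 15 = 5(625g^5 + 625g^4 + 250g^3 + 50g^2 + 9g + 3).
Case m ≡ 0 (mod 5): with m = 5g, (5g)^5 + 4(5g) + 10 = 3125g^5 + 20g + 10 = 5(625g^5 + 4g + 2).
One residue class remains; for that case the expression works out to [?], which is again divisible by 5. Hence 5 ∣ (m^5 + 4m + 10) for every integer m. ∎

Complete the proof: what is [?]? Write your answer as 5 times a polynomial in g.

Only m ≡ 3 (mod 5) is unaccounted for. Put m = 5g+3:
(5g+3)^5 + 4(5g+3) + 10 expands to 3125g^5 + 9375g^4 + 11250g^3 + 6750g^2 + 2045g + 265,
and factoring out 5 leaves 5(625g^5 + 1875g^4 + 2250g^3 + 1350g^2 + 409g + 53).

5(625g^5 + 1875g^4 + 2250g^3 + 1350g^2 + 409g + 53)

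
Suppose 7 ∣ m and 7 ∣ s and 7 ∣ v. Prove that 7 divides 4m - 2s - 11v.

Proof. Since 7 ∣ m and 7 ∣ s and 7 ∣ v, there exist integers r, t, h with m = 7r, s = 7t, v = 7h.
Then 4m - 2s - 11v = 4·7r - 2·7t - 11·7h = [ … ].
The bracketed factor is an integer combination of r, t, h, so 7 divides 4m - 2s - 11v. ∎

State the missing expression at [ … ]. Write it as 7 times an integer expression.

7(-11h + 4r - 2t)

Pull the common 7 out of every term: 4·7r - 2·7t - 11·7h = 7(-11h + 4r - 2t).
-11h + 4r - 2t is an integer, which exhibits the divisibility.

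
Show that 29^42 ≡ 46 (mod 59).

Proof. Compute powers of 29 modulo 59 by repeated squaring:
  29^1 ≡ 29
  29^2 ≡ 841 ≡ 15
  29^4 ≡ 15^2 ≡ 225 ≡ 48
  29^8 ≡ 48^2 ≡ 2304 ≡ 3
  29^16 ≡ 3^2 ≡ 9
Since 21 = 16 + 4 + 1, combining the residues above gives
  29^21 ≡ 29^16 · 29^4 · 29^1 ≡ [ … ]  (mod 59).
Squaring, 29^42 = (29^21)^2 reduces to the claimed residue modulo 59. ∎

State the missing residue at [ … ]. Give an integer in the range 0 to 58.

20

Multiply the listed residues: 9 · 48 · 29 = 432 → 12528.
Reducing modulo 59: 12528 = 212·59 + 20, so 29^21 ≡ 20.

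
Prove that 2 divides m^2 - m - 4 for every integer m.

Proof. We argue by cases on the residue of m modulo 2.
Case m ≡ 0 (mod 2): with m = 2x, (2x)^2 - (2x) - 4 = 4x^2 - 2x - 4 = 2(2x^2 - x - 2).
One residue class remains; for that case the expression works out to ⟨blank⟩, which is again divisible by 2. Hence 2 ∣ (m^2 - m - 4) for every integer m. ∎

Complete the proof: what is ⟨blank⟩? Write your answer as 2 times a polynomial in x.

2(2x^2 + x - 2)

Only m ≡ 1 (mod 2) is unaccounted for. Put m = 2x+1:
(2x+1)^2 - (2x+1) - 4 expands to 4x^2 + 2x - 4,
and factoring out 2 leaves 2(2x^2 + x - 2).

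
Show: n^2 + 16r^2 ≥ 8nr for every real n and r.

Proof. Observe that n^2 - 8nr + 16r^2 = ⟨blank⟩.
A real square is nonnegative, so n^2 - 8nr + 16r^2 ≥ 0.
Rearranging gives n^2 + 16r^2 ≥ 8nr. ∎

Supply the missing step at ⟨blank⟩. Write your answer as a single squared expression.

(n - 4r)^2

n^2 - 8nr + 16r^2 is a perfect-square trinomial: the outer terms are (n)^2 and (4r)^2, and the cross term is -2·n·4r.
So n^2 - 8nr + 16r^2 = (n - 4r)^2 ≥ 0.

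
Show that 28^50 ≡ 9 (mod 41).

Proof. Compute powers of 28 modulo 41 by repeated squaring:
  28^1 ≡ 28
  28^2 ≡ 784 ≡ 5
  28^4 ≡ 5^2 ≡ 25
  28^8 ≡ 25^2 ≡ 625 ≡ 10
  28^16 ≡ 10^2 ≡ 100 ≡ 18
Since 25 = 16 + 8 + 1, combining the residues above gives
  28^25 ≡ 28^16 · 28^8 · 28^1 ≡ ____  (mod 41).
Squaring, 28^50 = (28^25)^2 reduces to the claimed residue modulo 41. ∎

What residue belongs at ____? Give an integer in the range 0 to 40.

Multiply the listed residues: 18 · 10 · 28 = 180 → 5040.
Reducing modulo 41: 5040 = 122·41 + 38, so 28^25 ≡ 38.

38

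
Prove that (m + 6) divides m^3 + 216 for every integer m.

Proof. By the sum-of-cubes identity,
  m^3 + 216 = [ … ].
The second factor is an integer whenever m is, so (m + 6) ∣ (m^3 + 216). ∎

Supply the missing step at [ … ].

(m + 6)(m^2 - 6m + 36)

Polynomial division of m^3 + 216 by m + 6 leaves remainder 0 and quotient m^2 - 6m + 36.
Hence m^3 + 216 = (m + 6)(m^2 - 6m + 36).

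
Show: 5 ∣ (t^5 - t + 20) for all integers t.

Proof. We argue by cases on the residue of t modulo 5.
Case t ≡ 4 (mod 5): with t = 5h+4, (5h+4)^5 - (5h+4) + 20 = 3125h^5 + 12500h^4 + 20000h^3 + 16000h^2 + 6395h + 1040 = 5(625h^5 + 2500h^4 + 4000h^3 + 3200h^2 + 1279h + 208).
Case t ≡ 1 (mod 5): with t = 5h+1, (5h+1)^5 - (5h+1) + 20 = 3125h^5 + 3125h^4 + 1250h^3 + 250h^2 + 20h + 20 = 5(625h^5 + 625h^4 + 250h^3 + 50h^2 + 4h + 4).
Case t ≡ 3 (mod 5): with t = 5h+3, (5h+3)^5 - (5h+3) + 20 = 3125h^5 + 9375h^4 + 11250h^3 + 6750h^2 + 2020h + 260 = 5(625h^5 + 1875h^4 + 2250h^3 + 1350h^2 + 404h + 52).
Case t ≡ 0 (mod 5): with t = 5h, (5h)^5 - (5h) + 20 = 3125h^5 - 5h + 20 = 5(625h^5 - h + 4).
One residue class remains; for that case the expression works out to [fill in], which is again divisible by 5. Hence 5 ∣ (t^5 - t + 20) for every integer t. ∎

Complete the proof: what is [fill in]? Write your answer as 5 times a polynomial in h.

The residues treated are {4, 1, 3, 0}, so the missing case is t ≡ 2 (mod 5); write t = 5h+2.
Then (5h+2)^5 - (5h+2) + 20 = 3125h^5 + 6250h^4 + 5000h^3 + 2000h^2 + 395h + 50 = 5(625h^5 + 1250h^4 + 1000h^3 + 400h^2 + 79h + 10).

5(625h^5 + 1250h^4 + 1000h^3 + 400h^2 + 79h + 10)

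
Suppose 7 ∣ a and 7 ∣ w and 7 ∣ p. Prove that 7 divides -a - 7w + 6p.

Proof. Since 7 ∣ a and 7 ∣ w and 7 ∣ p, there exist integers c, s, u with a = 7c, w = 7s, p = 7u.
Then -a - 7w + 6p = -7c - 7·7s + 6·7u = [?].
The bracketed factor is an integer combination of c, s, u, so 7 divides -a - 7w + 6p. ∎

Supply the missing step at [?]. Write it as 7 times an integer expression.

7(-c - 7s + 6u)

Each term has a factor of 7: -7c - 7·7s + 6·7u = 7·(-c - 7s + 6u).
Since -c - 7s + 6u is an integer, 7 ∣ (-a - 7w + 6p).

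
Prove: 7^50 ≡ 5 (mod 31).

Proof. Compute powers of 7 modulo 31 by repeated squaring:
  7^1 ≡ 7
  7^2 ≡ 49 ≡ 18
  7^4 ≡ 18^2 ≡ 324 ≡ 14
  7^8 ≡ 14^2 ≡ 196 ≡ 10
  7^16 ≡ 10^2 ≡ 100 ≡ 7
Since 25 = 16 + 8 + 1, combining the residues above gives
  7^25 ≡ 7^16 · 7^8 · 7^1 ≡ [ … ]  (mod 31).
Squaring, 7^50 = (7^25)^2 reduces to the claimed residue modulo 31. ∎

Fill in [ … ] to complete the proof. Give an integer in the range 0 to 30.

Multiply the listed residues: 7 · 10 · 7 = 70 → 490.
Reducing modulo 31: 490 = 15·31 + 25, so 7^25 ≡ 25.

25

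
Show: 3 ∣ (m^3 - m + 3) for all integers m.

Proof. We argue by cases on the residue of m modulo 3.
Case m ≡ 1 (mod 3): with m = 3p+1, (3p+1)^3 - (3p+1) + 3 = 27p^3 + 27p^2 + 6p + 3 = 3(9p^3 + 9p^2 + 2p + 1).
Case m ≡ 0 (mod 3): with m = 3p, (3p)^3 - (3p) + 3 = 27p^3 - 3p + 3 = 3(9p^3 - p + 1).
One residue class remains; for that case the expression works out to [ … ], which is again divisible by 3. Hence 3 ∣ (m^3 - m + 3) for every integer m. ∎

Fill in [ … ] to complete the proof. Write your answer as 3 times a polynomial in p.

The residues treated are {1, 0}, so the missing case is m ≡ 2 (mod 3); write m = 3p+2.
Then (3p+2)^3 - (3p+2) + 3 = 27p^3 + 54p^2 + 33p + 9 = 3(9p^3 + 18p^2 + 11p + 3).

3(9p^3 + 18p^2 + 11p + 3)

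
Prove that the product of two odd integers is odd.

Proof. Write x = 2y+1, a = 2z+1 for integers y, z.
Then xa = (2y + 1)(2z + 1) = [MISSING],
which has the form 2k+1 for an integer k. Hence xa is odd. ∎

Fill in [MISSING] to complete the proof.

2(2yz + y + z) + 1

(2y + 1)(2z + 1) = 4yz + 2y + 2z + 1
= 2(2yz + y + z) + 1.
Since 2yz + y + z is an integer, the product is of the form 2k+1 for an integer k.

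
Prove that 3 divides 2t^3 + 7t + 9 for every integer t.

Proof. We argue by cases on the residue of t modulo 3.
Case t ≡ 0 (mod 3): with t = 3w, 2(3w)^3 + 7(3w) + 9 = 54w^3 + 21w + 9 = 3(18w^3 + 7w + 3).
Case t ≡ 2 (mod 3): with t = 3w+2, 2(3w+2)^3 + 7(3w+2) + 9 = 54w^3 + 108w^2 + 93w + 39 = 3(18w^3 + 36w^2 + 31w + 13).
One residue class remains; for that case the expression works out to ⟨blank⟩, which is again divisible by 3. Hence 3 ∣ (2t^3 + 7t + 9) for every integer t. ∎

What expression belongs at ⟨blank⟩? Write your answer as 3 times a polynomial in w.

3(18w^3 + 18w^2 + 13w + 6)

Only t ≡ 1 (mod 3) is unaccounted for. Put t = 3w+1:
2(3w+1)^3 + 7(3w+1) + 9 expands to 54w^3 + 54w^2 + 39w + 18,
and factoring out 3 leaves 3(18w^3 + 18w^2 + 13w + 6).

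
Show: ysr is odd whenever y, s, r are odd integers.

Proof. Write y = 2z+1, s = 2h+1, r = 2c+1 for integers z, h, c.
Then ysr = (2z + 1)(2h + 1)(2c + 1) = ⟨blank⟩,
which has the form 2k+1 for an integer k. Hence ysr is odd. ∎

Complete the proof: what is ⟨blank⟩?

2(4chz + 2ch + 2cz + c + 2hz + h + z) + 1

Expanding: (2z + 1)(2h + 1)(2c + 1) = 8chz + 4ch + 4cz + 2c + 4hz + 2h + 2z + 1.
Every term except the constant is even, so this is 2(4chz + 2ch + 2cz + c + 2hz + h + z) + 1,
and 4chz + 2ch + 2cz + c + 2hz + h + z ∈ ℤ gives the required form.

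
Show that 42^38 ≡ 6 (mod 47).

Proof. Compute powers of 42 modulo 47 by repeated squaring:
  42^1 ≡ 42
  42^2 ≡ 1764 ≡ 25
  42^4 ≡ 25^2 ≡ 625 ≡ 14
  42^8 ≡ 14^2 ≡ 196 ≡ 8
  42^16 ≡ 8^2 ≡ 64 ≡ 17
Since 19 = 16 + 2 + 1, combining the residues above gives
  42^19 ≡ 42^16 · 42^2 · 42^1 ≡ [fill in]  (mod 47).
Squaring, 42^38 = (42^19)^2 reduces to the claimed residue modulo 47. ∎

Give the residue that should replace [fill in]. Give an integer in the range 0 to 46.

37

42^16 · 42^2 · 42^1 ≡ 17 · 25 · 42 = 17850.
17850 mod 47 = 37, so 42^19 ≡ 37 (mod 47).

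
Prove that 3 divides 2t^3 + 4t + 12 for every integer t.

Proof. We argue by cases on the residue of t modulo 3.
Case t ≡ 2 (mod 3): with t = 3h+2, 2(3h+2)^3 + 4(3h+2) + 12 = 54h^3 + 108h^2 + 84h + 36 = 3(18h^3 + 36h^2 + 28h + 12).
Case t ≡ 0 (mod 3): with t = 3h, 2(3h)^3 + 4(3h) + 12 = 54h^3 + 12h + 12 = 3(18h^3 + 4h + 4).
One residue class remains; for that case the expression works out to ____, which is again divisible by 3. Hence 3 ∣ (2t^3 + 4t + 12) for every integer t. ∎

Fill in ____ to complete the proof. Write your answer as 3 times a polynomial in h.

3(18h^3 + 18h^2 + 10h + 6)

The residues treated are {2, 0}, so the missing case is t ≡ 1 (mod 3); write t = 3h+1.
Then 2(3h+1)^3 + 4(3h+1) + 12 = 54h^3 + 54h^2 + 30h + 18 = 3(18h^3 + 18h^2 + 10h + 6).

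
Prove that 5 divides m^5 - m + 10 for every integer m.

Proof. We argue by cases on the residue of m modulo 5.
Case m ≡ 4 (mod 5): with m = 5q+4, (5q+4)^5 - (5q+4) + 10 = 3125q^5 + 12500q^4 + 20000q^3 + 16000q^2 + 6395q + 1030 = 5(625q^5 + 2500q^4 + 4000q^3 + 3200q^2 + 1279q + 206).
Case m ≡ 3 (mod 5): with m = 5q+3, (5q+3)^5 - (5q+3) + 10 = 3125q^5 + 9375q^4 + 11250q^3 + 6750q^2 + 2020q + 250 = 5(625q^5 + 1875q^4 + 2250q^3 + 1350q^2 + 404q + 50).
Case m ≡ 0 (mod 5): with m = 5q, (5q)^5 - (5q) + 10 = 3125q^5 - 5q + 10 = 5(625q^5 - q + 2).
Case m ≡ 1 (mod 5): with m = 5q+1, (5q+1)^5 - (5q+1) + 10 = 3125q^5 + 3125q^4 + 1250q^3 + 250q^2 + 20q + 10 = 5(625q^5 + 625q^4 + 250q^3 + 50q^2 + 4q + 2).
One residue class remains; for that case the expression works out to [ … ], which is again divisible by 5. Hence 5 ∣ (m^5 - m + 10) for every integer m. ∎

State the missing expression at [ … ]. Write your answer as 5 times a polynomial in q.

Only m ≡ 2 (mod 5) is unaccounted for. Put m = 5q+2:
(5q+2)^5 - (5q+2) + 10 expands to 3125q^5 + 6250q^4 + 5000q^3 + 2000q^2 + 395q + 40,
and factoring out 5 leaves 5(625q^5 + 1250q^4 + 1000q^3 + 400q^2 + 79q + 8).

5(625q^5 + 1250q^4 + 1000q^3 + 400q^2 + 79q + 8)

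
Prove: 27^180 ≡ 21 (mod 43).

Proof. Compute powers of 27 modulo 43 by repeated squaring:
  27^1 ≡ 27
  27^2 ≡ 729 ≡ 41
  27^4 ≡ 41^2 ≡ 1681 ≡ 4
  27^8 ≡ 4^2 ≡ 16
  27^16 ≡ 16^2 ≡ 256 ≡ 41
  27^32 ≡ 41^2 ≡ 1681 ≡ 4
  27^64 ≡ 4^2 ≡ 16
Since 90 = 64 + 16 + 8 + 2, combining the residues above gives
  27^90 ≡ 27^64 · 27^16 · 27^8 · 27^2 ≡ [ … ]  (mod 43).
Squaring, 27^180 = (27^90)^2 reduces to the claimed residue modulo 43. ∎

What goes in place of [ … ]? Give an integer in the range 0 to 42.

Multiply the listed residues: 16 · 41 · 16 · 41 = 656 → 10496 → 430336.
Reducing modulo 43: 430336 = 10007·43 + 35, so 27^90 ≡ 35.

35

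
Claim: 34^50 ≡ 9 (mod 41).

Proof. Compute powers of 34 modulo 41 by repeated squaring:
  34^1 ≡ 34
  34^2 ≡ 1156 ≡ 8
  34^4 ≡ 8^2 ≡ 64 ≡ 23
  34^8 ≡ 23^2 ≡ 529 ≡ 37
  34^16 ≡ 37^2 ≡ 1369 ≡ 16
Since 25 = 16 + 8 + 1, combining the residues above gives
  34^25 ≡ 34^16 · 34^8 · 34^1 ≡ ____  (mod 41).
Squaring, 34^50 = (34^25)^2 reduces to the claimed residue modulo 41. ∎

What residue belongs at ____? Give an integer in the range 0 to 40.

Multiply the listed residues: 16 · 37 · 34 = 592 → 20128.
Reducing modulo 41: 20128 = 490·41 + 38, so 34^25 ≡ 38.

38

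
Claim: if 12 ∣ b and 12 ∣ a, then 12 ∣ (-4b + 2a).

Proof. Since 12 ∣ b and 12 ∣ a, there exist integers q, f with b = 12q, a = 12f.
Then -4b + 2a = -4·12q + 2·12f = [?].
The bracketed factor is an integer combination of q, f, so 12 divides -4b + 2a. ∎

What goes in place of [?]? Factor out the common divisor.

12(2f - 4q)

Each term has a factor of 12: -4·12q + 2·12f = 12·(2f - 4q).
Since 2f - 4q is an integer, 12 ∣ (-4b + 2a).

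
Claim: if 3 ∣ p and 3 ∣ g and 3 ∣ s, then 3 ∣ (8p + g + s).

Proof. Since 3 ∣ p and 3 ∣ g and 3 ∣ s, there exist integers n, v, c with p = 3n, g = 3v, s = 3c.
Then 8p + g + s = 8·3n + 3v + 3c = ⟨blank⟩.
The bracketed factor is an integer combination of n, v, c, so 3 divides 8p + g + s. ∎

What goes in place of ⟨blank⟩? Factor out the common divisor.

Pull the common 3 out of every term: 8·3n + 3v + 3c = 3(c + 8n + v).
c + 8n + v is an integer, which exhibits the divisibility.

3(c + 8n + v)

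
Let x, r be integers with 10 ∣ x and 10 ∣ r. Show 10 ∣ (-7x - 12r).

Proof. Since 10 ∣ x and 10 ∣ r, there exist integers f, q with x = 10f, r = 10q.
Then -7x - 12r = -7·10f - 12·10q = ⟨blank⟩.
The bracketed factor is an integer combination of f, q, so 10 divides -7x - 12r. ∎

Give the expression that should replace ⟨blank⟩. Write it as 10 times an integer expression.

Each term has a factor of 10: -7·10f - 12·10q = 10·(-7f - 12q).
Since -7f - 12q is an integer, 10 ∣ (-7x - 12r).

10(-7f - 12q)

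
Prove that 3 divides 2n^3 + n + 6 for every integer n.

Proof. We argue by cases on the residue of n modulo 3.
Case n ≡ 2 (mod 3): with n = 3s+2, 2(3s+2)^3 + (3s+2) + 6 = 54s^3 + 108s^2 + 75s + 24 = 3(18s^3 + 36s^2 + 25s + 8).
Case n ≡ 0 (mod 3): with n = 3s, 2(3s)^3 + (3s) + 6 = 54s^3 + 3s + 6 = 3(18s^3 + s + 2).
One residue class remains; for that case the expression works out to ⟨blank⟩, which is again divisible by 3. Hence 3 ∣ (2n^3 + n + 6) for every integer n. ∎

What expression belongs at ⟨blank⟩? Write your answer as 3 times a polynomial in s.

Only n ≡ 1 (mod 3) is unaccounted for. Put n = 3s+1:
2(3s+1)^3 + (3s+1) + 6 expands to 54s^3 + 54s^2 + 21s + 9,
and factoring out 3 leaves 3(18s^3 + 18s^2 + 7s + 3).

3(18s^3 + 18s^2 + 7s + 3)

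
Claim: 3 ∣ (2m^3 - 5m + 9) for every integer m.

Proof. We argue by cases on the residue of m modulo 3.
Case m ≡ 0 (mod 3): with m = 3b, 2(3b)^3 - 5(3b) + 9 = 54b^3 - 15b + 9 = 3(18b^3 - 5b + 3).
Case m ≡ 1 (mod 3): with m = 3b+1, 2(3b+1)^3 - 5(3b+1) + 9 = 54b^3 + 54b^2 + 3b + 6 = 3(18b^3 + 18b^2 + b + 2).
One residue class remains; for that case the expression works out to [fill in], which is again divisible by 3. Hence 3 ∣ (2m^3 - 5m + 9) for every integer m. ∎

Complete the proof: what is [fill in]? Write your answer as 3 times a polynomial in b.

3(18b^3 + 36b^2 + 19b + 5)

The residues treated are {0, 1}, so the missing case is m ≡ 2 (mod 3); write m = 3b+2.
Then 2(3b+2)^3 - 5(3b+2) + 9 = 54b^3 + 108b^2 + 57b + 15 = 3(18b^3 + 36b^2 + 19b + 5).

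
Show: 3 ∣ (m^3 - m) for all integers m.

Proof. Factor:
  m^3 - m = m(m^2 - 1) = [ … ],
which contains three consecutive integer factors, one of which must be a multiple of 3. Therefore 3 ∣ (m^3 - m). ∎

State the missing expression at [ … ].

(m - 1)m(m + 1)

m(m^2 - 1) = m(m - 1)(m + 1) = (m - 1)m(m + 1).
These three factors are consecutive integers, so their product is divisible by 3.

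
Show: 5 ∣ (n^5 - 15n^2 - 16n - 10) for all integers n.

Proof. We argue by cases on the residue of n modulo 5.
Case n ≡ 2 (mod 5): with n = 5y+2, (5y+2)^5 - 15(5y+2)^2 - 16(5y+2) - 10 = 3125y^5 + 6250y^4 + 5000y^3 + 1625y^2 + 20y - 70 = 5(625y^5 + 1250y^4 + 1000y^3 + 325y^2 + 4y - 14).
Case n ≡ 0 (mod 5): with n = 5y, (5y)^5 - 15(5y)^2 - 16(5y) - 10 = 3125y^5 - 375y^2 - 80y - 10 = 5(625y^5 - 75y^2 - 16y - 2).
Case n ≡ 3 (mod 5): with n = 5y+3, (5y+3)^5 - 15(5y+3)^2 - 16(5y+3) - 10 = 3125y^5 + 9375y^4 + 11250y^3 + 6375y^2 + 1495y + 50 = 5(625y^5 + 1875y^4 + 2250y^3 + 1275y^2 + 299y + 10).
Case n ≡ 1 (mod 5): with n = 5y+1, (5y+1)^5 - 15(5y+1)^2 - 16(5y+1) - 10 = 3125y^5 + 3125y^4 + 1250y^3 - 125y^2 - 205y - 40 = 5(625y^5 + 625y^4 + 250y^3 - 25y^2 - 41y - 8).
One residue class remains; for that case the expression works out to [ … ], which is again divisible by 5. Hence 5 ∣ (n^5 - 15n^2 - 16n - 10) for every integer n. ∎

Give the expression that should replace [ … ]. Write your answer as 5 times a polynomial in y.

5(625y^5 + 2500y^4 + 4000y^3 + 3125y^2 + 1144y + 142)

The residues treated are {2, 0, 3, 1}, so the missing case is n ≡ 4 (mod 5); write n = 5y+4.
Then (5y+4)^5 - 15(5y+4)^2 - 16(5y+4) - 10 = 3125y^5 + 12500y^4 + 20000y^3 + 15625y^2 + 5720y + 710 = 5(625y^5 + 2500y^4 + 4000y^3 + 3125y^2 + 1144y + 142).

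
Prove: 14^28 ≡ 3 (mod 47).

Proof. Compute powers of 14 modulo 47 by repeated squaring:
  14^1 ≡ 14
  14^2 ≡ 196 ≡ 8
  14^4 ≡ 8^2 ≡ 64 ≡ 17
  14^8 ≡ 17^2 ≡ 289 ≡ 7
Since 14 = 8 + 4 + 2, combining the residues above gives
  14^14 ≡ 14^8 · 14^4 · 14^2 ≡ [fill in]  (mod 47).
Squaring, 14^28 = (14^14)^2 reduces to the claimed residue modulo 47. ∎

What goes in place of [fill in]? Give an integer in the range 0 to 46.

12

14^8 · 14^4 · 14^2 ≡ 7 · 17 · 8 = 952.
952 mod 47 = 12, so 14^14 ≡ 12 (mod 47).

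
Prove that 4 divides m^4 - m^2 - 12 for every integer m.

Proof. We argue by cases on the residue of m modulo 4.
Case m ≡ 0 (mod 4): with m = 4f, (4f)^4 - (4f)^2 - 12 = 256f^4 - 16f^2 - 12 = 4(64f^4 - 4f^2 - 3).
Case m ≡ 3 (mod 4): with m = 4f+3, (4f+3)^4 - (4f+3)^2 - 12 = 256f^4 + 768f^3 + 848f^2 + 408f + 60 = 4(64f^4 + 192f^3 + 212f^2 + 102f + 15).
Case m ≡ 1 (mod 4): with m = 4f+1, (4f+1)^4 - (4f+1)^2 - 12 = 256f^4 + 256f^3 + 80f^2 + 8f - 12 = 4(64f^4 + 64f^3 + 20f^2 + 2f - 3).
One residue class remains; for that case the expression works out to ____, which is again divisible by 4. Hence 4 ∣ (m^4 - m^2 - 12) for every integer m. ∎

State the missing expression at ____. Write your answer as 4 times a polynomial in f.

4(64f^4 + 128f^3 + 92f^2 + 28f)

Only m ≡ 2 (mod 4) is unaccounted for. Put m = 4f+2:
(4f+2)^4 - (4f+2)^2 - 12 expands to 256f^4 + 512f^3 + 368f^2 + 112f,
and factoring out 4 leaves 4(64f^4 + 128f^3 + 92f^2 + 28f).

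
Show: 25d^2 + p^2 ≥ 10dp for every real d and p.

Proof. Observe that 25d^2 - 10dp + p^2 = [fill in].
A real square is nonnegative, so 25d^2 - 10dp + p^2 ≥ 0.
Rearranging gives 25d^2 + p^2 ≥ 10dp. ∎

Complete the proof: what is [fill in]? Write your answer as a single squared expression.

The leading and trailing coefficients are 5^2 and 1^2, and 10 = 2·5·1, so the trinomial is (5d - p)^2.
Hence 25d^2 - 10dp + p^2 ≥ 0.

(5d - p)^2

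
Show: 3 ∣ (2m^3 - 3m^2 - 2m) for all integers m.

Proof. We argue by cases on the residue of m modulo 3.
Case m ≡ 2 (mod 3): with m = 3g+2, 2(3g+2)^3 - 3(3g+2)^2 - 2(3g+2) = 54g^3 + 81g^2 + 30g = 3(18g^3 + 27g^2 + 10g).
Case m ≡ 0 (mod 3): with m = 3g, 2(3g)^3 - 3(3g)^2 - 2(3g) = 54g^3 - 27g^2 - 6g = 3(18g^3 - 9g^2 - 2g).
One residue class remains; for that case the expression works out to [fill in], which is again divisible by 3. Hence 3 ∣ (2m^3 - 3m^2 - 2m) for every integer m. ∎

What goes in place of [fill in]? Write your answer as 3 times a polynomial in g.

3(18g^3 + 9g^2 - 2g - 1)

Only m ≡ 1 (mod 3) is unaccounted for. Put m = 3g+1:
2(3g+1)^3 - 3(3g+1)^2 - 2(3g+1) expands to 54g^3 + 27g^2 - 6g - 3,
and factoring out 3 leaves 3(18g^3 + 9g^2 - 2g - 1).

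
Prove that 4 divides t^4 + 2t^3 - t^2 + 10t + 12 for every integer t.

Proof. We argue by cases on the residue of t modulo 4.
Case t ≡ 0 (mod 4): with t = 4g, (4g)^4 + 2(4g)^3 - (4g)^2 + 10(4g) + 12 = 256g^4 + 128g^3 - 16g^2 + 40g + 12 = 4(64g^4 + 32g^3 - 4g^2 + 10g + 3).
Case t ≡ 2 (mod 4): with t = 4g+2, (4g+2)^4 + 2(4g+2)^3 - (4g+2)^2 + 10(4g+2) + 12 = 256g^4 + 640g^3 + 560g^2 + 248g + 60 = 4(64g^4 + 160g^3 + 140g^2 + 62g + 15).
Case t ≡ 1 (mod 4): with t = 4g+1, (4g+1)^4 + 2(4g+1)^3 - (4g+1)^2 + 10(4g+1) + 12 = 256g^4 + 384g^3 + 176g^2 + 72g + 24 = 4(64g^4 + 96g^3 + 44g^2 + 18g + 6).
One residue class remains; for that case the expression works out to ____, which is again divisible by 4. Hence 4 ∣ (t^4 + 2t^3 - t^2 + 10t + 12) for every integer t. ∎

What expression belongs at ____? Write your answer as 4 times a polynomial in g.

4(64g^4 + 224g^3 + 284g^2 + 166g + 42)

The residues treated are {0, 2, 1}, so the missing case is t ≡ 3 (mod 4); write t = 4g+3.
Then (4g+3)^4 + 2(4g+3)^3 - (4g+3)^2 + 10(4g+3) + 12 = 256g^4 + 896g^3 + 1136g^2 + 664g + 168 = 4(64g^4 + 224g^3 + 284g^2 + 166g + 42).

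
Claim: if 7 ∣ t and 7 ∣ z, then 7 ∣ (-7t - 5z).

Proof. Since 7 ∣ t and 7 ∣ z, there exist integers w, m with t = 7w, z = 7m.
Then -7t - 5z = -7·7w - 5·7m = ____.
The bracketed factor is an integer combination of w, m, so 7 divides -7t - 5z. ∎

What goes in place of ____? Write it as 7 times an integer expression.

Each term has a factor of 7: -7·7w - 5·7m = 7·(-5m - 7w).
Since -5m - 7w is an integer, 7 ∣ (-7t - 5z).

7(-5m - 7w)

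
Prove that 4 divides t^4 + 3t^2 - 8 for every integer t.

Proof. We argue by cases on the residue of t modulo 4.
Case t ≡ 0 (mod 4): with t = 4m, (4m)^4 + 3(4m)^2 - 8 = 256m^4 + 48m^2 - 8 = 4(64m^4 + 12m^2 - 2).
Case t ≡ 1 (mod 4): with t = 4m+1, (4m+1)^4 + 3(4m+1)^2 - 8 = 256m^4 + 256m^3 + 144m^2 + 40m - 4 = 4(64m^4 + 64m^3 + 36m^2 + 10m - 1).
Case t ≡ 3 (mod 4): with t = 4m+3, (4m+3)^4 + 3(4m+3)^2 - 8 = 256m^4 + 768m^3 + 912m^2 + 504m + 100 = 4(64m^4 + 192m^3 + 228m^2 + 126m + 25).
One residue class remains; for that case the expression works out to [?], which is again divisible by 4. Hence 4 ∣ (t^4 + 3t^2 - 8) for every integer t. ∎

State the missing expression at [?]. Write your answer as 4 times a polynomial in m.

Only t ≡ 2 (mod 4) is unaccounted for. Put t = 4m+2:
(4m+2)^4 + 3(4m+2)^2 - 8 expands to 256m^4 + 512m^3 + 432m^2 + 176m + 20,
and factoring out 4 leaves 4(64m^4 + 128m^3 + 108m^2 + 44m + 5).

4(64m^4 + 128m^3 + 108m^2 + 44m + 5)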